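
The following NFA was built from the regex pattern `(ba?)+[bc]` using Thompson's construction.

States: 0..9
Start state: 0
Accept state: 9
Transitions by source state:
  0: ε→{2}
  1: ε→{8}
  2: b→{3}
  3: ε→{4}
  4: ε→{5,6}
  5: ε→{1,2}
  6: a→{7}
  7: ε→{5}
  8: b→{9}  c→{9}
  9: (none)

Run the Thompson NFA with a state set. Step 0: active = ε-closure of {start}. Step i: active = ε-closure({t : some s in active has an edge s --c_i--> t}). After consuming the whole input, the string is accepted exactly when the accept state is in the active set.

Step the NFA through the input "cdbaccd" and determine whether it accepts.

S₀ = ε-closure({0}) = {0,2}
'c' @ 1: {}  — no active states
rest 'dbaccd' ignored (set empty)
end set {} — state 9 not in

Answer: REJECT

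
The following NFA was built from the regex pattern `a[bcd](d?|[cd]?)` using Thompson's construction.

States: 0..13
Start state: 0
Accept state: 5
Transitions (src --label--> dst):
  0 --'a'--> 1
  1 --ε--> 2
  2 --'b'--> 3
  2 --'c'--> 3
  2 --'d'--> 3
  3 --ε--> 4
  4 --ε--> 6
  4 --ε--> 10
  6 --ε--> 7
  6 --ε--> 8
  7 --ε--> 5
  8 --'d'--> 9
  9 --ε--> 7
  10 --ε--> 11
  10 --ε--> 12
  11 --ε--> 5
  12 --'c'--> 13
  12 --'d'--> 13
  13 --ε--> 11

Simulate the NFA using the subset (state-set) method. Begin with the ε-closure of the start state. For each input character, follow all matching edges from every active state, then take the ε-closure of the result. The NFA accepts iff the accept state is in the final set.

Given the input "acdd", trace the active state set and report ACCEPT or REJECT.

S₀ = ε-closure({0}) = {0}
'a' @ 1: {1,2}
'c' @ 2: {3,4,5,6,7,8,10,11,12}  [accepting]
'd' @ 3: {5,7,9,11,13}  [accepting]
'd' @ 4: {}  — no active states
final: {}; accept 5 not in set

Answer: REJECT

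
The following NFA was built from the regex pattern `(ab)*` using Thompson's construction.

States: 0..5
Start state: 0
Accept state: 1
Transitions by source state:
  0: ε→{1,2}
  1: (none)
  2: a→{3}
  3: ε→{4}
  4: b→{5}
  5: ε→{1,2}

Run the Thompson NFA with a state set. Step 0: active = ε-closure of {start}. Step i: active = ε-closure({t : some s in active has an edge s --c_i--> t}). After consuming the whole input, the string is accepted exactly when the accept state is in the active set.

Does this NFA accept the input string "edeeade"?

Answer: REJECT

Steps:
S₀ = ε-closure({0}) = {0,1,2}
'e' @ 1: {}  — state set empty
rest 'deeade' ignored (set empty)
after full input: {}  (accept=1 not in)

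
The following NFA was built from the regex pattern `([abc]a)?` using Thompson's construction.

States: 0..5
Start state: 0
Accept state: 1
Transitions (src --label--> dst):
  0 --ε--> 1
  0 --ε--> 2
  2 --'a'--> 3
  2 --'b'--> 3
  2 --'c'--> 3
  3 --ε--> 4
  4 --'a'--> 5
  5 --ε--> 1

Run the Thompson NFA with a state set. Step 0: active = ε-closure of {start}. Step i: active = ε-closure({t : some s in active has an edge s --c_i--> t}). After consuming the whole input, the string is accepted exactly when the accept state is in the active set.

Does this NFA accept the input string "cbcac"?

S₀ = ε-closure({0}) = {0,1,2}
'c' @ 1: {3,4}
'b' @ 2: {}  — state set empty
rest 'cac' ignored (set empty)
after full input: {}  (accept=1 not in)

Answer: REJECT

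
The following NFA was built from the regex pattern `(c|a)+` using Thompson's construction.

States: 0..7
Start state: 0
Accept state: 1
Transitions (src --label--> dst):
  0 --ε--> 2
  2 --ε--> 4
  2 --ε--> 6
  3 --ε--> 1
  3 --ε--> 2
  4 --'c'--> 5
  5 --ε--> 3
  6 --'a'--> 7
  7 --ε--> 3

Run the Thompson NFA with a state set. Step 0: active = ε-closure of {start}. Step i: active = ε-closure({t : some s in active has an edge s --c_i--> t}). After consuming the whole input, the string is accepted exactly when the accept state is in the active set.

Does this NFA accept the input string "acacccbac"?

start: ε-closure({0}) = {0,2,4,6}
'a' @ 1: {1,2,3,4,6,7}  (accept∈set)
'c' @ 2: {1,2,3,4,5,6}  (accept∈set)
'a' @ 3: {1,2,3,4,6,7}  (accept∈set)
'c' @ 4: {1,2,3,4,5,6}  (accept∈set)
'c' @ 5: {1,2,3,4,5,6}  (accept∈set)
'c' @ 6: {1,2,3,4,5,6}  (accept∈set)
'b' @ 7: {}  — dead — no transitions
rest 'ac' ignored (set empty)
after full input: {}  (accept=1 not in)

Answer: REJECT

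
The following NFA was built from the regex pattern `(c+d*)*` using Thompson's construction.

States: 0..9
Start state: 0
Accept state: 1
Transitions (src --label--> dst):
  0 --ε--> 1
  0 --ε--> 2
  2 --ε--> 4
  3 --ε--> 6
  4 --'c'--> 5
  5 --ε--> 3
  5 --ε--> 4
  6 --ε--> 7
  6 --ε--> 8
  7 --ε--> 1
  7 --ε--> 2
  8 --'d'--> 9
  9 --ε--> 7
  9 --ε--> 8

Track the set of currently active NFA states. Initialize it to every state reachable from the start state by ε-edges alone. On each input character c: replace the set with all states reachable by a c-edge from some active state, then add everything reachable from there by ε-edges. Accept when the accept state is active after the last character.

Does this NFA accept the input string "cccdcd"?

Answer: ACCEPT

Derivation:
initial (ε-close {0}): {0,1,2,4}
'c' @ 1: {1,2,3,4,5,6,7,8}  [accepting]
'c' @ 2: {1,2,3,4,5,6,7,8}  [accepting]
'c' @ 3: {1,2,3,4,5,6,7,8}  [accepting]
'd' @ 4: {1,2,4,7,8,9}  [accepting]
'c' @ 5: {1,2,3,4,5,6,7,8}  [accepting]
'd' @ 6: {1,2,4,7,8,9}  [accepting]
final: {1,2,4,7,8,9}; accept 1 in set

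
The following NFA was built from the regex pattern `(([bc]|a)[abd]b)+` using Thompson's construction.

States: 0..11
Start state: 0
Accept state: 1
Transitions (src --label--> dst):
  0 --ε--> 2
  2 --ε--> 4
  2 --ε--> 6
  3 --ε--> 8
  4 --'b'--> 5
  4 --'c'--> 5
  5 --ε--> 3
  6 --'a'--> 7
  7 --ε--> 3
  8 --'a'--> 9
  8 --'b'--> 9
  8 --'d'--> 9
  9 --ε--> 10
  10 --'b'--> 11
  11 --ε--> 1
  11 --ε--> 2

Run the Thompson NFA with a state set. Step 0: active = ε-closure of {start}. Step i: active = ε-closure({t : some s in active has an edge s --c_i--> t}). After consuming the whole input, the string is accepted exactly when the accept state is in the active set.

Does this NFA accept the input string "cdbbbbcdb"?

Answer: ACCEPT

Steps:
S₀ = ε-closure({0}) = {0,2,4,6}
'c' @ 1: {3,5,8}
'd' @ 2: {9,10}
'b' @ 3: {1,2,4,6,11}  ✓accept
'b' @ 4: {3,5,8}
'b' @ 5: {9,10}
'b' @ 6: {1,2,4,6,11}  ✓accept
'c' @ 7: {3,5,8}
'd' @ 8: {9,10}
'b' @ 9: {1,2,4,6,11}  ✓accept
after full input: {1,2,4,6,11}  (accept=1 in)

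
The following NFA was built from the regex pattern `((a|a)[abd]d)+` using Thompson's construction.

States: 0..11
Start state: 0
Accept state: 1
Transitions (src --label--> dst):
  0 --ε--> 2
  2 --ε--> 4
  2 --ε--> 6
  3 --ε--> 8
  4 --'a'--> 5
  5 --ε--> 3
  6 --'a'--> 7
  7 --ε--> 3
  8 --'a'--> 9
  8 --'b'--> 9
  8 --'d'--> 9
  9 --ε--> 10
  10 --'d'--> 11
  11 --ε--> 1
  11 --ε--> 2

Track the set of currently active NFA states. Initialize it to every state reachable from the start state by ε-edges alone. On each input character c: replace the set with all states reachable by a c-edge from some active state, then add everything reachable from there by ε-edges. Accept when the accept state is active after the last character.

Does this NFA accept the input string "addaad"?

Answer: ACCEPT

Steps:
initial (ε-close {0}): {0,2,4,6}
'a' @ 1: {3,5,7,8}
'd' @ 2: {9,10}
'd' @ 3: {1,2,4,6,11}  (accept∈set)
'a' @ 4: {3,5,7,8}
'a' @ 5: {9,10}
'd' @ 6: {1,2,4,6,11}  (accept∈set)
final: {1,2,4,6,11}; accept 1 in set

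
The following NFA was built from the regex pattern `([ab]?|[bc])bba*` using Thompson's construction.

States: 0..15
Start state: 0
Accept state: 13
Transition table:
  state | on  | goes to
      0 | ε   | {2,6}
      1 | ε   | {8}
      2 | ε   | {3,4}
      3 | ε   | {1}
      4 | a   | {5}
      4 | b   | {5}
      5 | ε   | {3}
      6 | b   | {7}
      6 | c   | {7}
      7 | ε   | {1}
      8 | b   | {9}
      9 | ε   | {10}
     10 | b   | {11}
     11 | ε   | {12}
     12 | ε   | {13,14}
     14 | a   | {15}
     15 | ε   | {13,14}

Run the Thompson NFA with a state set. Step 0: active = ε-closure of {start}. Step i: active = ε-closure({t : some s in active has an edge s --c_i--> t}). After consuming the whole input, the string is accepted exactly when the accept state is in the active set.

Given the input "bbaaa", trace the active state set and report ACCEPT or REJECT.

initial (ε-close {0}): {0,1,2,3,4,6,8}
'b' @ 1: {1,3,5,7,8,9,10}
'b' @ 2: {9,10,11,12,13,14}  (accept∈set)
'a' @ 3: {13,14,15}  (accept∈set)
'a' @ 4: {13,14,15}  (accept∈set)
'a' @ 5: {13,14,15}  (accept∈set)
after full input: {13,14,15}  (accept=13 in)

Answer: ACCEPT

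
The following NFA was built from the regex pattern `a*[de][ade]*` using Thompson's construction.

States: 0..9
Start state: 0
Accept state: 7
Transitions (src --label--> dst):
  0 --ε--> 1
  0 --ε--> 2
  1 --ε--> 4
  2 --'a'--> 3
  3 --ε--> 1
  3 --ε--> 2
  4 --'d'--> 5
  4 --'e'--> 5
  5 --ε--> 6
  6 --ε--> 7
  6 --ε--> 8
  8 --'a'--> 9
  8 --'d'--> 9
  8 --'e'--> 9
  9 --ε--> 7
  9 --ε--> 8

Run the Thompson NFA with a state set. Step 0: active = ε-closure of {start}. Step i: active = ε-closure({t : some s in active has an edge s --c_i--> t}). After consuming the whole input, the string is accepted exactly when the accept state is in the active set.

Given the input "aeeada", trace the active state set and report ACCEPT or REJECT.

S₀ = ε-closure({0}) = {0,1,2,4}
'a' @ 1: {1,2,3,4}
'e' @ 2: {5,6,7,8}  (accept∈set)
'e' @ 3: {7,8,9}  (accept∈set)
'a' @ 4: {7,8,9}  (accept∈set)
'd' @ 5: {7,8,9}  (accept∈set)
'a' @ 6: {7,8,9}  (accept∈set)
after full input: {7,8,9}  (accept=7 in)

Answer: ACCEPT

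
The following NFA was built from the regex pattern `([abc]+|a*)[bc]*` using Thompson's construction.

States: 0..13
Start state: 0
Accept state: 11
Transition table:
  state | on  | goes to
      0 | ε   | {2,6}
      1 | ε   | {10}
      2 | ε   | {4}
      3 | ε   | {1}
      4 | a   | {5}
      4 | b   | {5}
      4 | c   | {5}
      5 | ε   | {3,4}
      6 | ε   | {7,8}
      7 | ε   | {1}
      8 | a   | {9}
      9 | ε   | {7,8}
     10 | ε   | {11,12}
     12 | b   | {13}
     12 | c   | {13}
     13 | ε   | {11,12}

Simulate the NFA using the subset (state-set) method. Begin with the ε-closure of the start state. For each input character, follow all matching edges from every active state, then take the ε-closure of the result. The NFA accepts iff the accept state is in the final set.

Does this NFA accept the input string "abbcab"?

start: ε-closure({0}) = {0,1,2,4,6,7,8,10,11,12}
'a' @ 1: {1,3,4,5,7,8,9,10,11,12}  ✓accept
'b' @ 2: {1,3,4,5,10,11,12,13}  ✓accept
'b' @ 3: {1,3,4,5,10,11,12,13}  ✓accept
'c' @ 4: {1,3,4,5,10,11,12,13}  ✓accept
'a' @ 5: {1,3,4,5,10,11,12}  ✓accept
'b' @ 6: {1,3,4,5,10,11,12,13}  ✓accept
final: {1,3,4,5,10,11,12,13}; accept 11 in set

Answer: ACCEPT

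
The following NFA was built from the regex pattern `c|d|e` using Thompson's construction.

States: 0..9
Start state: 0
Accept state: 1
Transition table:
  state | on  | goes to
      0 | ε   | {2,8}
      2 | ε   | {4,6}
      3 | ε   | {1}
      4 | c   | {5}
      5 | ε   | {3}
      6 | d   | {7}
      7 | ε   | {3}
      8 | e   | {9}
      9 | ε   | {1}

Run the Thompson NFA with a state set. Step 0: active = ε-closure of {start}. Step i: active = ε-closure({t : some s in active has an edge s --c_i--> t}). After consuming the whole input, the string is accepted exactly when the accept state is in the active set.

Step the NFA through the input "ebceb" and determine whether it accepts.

Answer: REJECT

Steps:
S₀ = ε-closure({0}) = {0,2,4,6,8}
'e' @ 1: {1,9}  [accepting]
'b' @ 2: {}  — no active states
rest 'ceb' ignored (set empty)
end set {} — state 1 not in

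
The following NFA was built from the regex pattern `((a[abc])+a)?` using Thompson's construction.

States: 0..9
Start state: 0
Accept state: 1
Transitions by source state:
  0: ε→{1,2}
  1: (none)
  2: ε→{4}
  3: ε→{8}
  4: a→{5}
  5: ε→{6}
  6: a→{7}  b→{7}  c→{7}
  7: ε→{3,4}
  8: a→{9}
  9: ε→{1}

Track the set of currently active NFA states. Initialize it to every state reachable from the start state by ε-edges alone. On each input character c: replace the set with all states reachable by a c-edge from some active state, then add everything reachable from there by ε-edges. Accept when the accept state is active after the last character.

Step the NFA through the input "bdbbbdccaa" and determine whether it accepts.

S₀ = ε-closure({0}) = {0,1,2,4}
'b' @ 1: {}  — dead — no transitions
rest 'dbbbdccaa' ignored (set empty)
after full input: {}  (accept=1 not in)

Answer: REJECT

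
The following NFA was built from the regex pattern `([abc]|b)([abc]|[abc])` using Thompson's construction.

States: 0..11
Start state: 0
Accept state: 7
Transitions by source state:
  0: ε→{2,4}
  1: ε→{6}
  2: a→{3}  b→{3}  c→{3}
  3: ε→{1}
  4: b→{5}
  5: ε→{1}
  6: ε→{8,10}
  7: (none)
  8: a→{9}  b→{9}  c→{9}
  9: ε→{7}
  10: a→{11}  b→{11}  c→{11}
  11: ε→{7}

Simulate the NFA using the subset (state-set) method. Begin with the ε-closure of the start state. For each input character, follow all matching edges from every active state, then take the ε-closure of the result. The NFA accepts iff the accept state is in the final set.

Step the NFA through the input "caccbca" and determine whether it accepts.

initial (ε-close {0}): {0,2,4}
'c' @ 1: {1,3,6,8,10}
'a' @ 2: {7,9,11}  (accept∈set)
'c' @ 3: {}  — dead — no transitions
rest 'cbca' ignored (set empty)
end set {} — state 7 not in

Answer: REJECT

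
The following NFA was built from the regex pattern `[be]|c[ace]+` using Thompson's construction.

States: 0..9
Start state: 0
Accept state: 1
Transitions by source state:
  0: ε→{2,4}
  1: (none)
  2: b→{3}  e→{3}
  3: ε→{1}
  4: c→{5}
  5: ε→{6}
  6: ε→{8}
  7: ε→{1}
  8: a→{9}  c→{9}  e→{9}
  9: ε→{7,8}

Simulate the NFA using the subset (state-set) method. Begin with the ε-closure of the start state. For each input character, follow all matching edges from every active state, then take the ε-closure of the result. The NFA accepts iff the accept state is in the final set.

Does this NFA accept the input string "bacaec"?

Answer: REJECT

Trace:
start: ε-closure({0}) = {0,2,4}
'b' @ 1: {1,3}  ✓accept
'a' @ 2: {}  — dead — no transitions
rest 'caec' ignored (set empty)
end set {} — state 1 not in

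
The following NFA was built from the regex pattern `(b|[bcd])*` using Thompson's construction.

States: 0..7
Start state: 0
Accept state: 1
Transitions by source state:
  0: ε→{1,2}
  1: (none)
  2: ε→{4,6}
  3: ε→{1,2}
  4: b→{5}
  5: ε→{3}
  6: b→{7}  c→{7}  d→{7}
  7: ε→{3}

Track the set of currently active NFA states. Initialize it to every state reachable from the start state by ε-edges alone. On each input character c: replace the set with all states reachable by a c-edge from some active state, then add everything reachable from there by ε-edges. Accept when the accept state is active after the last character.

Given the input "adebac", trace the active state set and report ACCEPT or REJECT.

Answer: REJECT

Steps:
start: ε-closure({0}) = {0,1,2,4,6}
'a' @ 1: {}  — dead — no transitions
rest 'debac' ignored (set empty)
after full input: {}  (accept=1 not in)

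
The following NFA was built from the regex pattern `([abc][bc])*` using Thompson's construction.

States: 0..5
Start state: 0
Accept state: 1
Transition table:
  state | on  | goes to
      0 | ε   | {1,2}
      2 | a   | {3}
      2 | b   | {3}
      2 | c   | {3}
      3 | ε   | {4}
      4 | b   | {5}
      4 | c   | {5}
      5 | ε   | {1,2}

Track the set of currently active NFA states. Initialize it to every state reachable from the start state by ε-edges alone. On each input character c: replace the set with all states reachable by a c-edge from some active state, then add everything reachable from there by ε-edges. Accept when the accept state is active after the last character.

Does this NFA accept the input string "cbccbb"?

start: ε-closure({0}) = {0,1,2}
'c' @ 1: {3,4}
'b' @ 2: {1,2,5}  ✓accept
'c' @ 3: {3,4}
'c' @ 4: {1,2,5}  ✓accept
'b' @ 5: {3,4}
'b' @ 6: {1,2,5}  ✓accept
final: {1,2,5}; accept 1 in set

Answer: ACCEPT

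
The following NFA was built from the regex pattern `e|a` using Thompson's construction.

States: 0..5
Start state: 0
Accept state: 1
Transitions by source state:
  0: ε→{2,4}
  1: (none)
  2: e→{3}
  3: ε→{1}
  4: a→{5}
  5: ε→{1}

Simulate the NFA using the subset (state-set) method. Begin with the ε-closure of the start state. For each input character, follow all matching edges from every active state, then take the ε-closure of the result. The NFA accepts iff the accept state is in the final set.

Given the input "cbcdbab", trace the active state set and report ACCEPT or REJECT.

Answer: REJECT

Derivation:
initial (ε-close {0}): {0,2,4}
'c' @ 1: {}  — state set empty
rest 'bcdbab' ignored (set empty)
after full input: {}  (accept=1 not in)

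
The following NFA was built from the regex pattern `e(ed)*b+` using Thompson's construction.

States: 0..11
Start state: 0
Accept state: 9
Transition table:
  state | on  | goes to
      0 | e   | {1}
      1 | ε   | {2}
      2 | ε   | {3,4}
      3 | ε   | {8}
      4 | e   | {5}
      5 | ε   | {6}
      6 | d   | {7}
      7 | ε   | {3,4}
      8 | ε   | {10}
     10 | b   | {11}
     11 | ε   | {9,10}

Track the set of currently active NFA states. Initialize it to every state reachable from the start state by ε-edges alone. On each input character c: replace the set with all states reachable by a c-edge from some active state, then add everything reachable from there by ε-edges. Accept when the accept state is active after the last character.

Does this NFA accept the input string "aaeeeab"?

S₀ = ε-closure({0}) = {0}
'a' @ 1: {}  — dead — no transitions
rest 'aeeeab' ignored (set empty)
final: {}; accept 9 not in set

Answer: REJECT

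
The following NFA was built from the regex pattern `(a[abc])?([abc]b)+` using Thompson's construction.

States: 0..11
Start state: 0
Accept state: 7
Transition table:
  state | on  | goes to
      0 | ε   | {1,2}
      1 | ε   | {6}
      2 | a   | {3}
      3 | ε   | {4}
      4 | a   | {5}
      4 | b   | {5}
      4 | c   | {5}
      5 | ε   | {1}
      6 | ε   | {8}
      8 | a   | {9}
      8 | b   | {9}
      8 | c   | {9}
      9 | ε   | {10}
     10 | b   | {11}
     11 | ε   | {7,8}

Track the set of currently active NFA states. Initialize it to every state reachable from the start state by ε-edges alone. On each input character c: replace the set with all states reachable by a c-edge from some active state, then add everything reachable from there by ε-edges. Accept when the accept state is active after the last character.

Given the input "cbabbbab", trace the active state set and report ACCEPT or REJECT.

Answer: ACCEPT

Trace:
S₀ = ε-closure({0}) = {0,1,2,6,8}
'c' @ 1: {9,10}
'b' @ 2: {7,8,11}  ✓accept
'a' @ 3: {9,10}
'b' @ 4: {7,8,11}  ✓accept
'b' @ 5: {9,10}
'b' @ 6: {7,8,11}  ✓accept
'a' @ 7: {9,10}
'b' @ 8: {7,8,11}  ✓accept
after full input: {7,8,11}  (accept=7 in)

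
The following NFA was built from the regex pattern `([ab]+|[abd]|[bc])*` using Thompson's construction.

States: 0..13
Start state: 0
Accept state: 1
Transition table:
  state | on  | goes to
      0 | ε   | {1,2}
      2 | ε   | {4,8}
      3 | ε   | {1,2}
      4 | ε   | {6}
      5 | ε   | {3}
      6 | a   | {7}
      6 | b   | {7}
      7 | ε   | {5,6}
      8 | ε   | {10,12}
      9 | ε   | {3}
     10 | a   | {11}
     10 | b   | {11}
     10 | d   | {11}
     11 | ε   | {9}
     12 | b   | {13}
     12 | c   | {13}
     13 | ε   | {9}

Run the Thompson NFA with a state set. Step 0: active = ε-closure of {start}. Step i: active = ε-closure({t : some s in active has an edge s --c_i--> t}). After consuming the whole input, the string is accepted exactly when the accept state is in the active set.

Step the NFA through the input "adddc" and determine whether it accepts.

Answer: ACCEPT

Derivation:
S₀ = ε-closure({0}) = {0,1,2,4,6,8,10,12}
'a' @ 1: {1,2,3,4,5,6,7,8,9,10,11,12}  ✓accept
'd' @ 2: {1,2,3,4,6,8,9,10,11,12}  ✓accept
'd' @ 3: {1,2,3,4,6,8,9,10,11,12}  ✓accept
'd' @ 4: {1,2,3,4,6,8,9,10,11,12}  ✓accept
'c' @ 5: {1,2,3,4,6,8,9,10,12,13}  ✓accept
end set {1,2,3,4,6,8,9,10,12,13} — state 1 in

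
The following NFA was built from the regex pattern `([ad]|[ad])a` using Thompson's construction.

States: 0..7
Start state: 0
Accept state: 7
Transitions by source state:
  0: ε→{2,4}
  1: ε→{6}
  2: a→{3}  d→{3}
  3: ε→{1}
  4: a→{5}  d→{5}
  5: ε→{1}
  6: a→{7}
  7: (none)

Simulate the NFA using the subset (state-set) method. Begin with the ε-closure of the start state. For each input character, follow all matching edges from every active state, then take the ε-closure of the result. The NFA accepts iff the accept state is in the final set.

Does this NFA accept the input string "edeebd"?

Answer: REJECT

Steps:
initial (ε-close {0}): {0,2,4}
'e' @ 1: {}  — dead — no transitions
rest 'deebd' ignored (set empty)
final: {}; accept 7 not in set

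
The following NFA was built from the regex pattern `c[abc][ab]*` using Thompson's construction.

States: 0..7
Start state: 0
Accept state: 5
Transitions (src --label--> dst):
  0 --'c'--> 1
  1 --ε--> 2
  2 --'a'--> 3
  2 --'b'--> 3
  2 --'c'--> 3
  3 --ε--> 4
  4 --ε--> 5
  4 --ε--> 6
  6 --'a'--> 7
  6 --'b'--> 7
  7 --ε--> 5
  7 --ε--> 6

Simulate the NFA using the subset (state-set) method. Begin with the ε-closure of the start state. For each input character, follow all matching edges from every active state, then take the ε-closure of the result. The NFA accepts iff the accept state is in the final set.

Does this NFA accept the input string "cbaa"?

Answer: ACCEPT

Steps:
initial (ε-close {0}): {0}
'c' @ 1: {1,2}
'b' @ 2: {3,4,5,6}  ✓accept
'a' @ 3: {5,6,7}  ✓accept
'a' @ 4: {5,6,7}  ✓accept
after full input: {5,6,7}  (accept=5 in)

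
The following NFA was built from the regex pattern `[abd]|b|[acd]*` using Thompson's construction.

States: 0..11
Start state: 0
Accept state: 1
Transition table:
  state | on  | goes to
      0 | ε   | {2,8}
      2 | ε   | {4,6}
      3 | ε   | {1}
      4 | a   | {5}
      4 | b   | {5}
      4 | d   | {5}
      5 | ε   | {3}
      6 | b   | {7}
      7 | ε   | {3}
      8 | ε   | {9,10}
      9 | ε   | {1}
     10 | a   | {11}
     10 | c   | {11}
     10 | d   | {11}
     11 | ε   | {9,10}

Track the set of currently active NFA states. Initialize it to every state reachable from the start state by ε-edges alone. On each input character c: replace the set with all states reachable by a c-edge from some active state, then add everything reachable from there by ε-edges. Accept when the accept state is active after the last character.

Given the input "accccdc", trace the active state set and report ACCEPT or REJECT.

S₀ = ε-closure({0}) = {0,1,2,4,6,8,9,10}
'a' @ 1: {1,3,5,9,10,11}  [accepting]
'c' @ 2: {1,9,10,11}  [accepting]
'c' @ 3: {1,9,10,11}  [accepting]
'c' @ 4: {1,9,10,11}  [accepting]
'c' @ 5: {1,9,10,11}  [accepting]
'd' @ 6: {1,9,10,11}  [accepting]
'c' @ 7: {1,9,10,11}  [accepting]
final: {1,9,10,11}; accept 1 in set

Answer: ACCEPT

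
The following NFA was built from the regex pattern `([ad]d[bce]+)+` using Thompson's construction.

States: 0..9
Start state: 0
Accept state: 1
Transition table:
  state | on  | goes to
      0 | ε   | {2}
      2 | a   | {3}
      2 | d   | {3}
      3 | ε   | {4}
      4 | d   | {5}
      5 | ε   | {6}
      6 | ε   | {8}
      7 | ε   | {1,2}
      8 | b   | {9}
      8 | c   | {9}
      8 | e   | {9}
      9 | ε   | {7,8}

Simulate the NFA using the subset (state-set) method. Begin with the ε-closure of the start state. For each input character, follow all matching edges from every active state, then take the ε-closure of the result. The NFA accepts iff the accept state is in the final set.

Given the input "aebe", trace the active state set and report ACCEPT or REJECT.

start: ε-closure({0}) = {0,2}
'a' @ 1: {3,4}
'e' @ 2: {}  — state set empty
rest 'be' ignored (set empty)
after full input: {}  (accept=1 not in)

Answer: REJECT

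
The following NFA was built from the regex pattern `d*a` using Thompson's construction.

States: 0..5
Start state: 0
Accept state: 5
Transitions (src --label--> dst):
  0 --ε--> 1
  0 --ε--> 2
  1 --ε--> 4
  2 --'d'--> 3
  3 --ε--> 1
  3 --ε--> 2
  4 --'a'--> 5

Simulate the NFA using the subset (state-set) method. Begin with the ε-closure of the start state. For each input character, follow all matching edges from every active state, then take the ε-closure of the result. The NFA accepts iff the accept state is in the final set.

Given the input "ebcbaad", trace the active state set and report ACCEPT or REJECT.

S₀ = ε-closure({0}) = {0,1,2,4}
'e' @ 1: {}  — dead — no transitions
rest 'bcbaad' ignored (set empty)
final: {}; accept 5 not in set

Answer: REJECT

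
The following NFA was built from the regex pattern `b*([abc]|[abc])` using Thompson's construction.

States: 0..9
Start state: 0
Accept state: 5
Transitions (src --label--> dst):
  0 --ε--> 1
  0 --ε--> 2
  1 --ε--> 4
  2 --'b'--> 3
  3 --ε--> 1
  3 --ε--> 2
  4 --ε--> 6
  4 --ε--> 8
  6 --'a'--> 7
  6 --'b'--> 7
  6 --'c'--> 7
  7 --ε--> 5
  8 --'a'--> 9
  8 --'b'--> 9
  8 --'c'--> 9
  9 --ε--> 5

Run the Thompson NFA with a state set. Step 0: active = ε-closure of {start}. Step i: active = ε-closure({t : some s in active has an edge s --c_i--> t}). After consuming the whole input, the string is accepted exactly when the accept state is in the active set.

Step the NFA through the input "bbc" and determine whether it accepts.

start: ε-closure({0}) = {0,1,2,4,6,8}
'b' @ 1: {1,2,3,4,5,6,7,8,9}  ✓accept
'b' @ 2: {1,2,3,4,5,6,7,8,9}  ✓accept
'c' @ 3: {5,7,9}  ✓accept
after full input: {5,7,9}  (accept=5 in)

Answer: ACCEPT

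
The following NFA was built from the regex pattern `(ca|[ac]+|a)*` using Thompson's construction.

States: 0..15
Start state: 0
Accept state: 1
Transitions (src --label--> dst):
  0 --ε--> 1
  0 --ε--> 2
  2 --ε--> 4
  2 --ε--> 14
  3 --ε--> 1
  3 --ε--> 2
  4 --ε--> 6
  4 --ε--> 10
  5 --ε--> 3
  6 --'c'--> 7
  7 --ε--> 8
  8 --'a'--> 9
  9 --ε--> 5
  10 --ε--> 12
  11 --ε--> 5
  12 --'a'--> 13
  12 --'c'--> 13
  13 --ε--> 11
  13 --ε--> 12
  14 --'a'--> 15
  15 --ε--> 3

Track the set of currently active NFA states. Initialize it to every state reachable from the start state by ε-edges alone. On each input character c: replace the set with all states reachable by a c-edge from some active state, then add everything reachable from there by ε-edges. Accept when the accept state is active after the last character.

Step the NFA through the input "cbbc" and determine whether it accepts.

S₀ = ε-closure({0}) = {0,1,2,4,6,10,12,14}
'c' @ 1: {1,2,3,4,5,6,7,8,10,11,12,13,14}  ✓accept
'b' @ 2: {}  — dead — no transitions
rest 'bc' ignored (set empty)
final: {}; accept 1 not in set

Answer: REJECT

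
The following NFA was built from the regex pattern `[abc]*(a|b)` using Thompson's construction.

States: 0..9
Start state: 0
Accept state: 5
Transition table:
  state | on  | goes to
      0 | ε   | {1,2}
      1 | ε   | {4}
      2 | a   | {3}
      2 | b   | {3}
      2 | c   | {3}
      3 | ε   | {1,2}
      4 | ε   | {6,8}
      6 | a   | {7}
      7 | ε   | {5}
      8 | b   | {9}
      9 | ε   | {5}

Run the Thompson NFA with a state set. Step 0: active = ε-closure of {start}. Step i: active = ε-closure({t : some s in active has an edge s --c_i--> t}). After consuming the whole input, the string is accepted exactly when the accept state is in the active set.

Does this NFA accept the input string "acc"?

S₀ = ε-closure({0}) = {0,1,2,4,6,8}
'a' @ 1: {1,2,3,4,5,6,7,8}  [accepting]
'c' @ 2: {1,2,3,4,6,8}
'c' @ 3: {1,2,3,4,6,8}
end set {1,2,3,4,6,8} — state 5 not in

Answer: REJECT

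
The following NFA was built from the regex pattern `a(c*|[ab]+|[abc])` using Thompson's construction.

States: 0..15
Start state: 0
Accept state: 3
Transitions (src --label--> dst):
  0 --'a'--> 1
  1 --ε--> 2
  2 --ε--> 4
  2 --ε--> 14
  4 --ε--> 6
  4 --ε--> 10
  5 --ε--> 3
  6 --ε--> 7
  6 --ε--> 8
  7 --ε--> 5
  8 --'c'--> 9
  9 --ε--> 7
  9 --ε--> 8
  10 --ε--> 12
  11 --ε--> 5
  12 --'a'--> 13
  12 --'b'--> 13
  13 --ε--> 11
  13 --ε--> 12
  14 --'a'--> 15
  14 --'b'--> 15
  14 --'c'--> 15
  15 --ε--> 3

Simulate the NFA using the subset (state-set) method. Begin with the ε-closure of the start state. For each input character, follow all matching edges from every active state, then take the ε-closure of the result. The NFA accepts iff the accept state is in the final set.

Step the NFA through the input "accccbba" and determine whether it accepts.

S₀ = ε-closure({0}) = {0}
'a' @ 1: {1,2,3,4,5,6,7,8,10,12,14}  ✓accept
'c' @ 2: {3,5,7,8,9,15}  ✓accept
'c' @ 3: {3,5,7,8,9}  ✓accept
'c' @ 4: {3,5,7,8,9}  ✓accept
'c' @ 5: {3,5,7,8,9}  ✓accept
'b' @ 6: {}  — no active states
rest 'ba' ignored (set empty)
after full input: {}  (accept=3 not in)

Answer: REJECT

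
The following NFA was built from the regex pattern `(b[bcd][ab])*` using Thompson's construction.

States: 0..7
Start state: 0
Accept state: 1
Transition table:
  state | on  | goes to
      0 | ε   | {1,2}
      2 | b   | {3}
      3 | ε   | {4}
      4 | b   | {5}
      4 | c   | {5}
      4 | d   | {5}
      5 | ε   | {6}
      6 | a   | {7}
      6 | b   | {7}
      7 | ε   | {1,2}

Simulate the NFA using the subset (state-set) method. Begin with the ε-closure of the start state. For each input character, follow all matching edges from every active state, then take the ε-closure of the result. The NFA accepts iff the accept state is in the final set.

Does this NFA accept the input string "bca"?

initial (ε-close {0}): {0,1,2}
'b' @ 1: {3,4}
'c' @ 2: {5,6}
'a' @ 3: {1,2,7}  (accept∈set)
final: {1,2,7}; accept 1 in set

Answer: ACCEPT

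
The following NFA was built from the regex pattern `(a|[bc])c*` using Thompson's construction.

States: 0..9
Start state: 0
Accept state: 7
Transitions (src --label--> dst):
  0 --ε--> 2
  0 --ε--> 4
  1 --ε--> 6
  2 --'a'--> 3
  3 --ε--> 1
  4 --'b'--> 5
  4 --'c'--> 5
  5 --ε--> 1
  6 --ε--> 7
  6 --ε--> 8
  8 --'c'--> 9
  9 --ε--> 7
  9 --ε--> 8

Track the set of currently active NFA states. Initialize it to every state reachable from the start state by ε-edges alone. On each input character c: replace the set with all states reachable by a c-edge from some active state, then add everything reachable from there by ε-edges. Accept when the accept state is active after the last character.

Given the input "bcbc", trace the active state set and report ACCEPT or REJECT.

Answer: REJECT

Steps:
initial (ε-close {0}): {0,2,4}
'b' @ 1: {1,5,6,7,8}  [accepting]
'c' @ 2: {7,8,9}  [accepting]
'b' @ 3: {}  — no active states
rest 'c' ignored (set empty)
end set {} — state 7 not in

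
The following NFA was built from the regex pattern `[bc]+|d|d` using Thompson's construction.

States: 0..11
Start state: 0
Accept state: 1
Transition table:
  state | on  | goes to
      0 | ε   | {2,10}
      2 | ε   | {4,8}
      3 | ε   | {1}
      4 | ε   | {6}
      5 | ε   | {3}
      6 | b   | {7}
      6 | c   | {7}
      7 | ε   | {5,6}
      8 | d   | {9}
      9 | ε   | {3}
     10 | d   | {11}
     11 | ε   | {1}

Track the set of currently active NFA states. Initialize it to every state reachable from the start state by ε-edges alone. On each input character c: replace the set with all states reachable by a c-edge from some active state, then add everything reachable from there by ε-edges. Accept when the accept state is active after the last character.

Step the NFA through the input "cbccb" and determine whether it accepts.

Answer: ACCEPT

Derivation:
S₀ = ε-closure({0}) = {0,2,4,6,8,10}
'c' @ 1: {1,3,5,6,7}  ✓accept
'b' @ 2: {1,3,5,6,7}  ✓accept
'c' @ 3: {1,3,5,6,7}  ✓accept
'c' @ 4: {1,3,5,6,7}  ✓accept
'b' @ 5: {1,3,5,6,7}  ✓accept
end set {1,3,5,6,7} — state 1 in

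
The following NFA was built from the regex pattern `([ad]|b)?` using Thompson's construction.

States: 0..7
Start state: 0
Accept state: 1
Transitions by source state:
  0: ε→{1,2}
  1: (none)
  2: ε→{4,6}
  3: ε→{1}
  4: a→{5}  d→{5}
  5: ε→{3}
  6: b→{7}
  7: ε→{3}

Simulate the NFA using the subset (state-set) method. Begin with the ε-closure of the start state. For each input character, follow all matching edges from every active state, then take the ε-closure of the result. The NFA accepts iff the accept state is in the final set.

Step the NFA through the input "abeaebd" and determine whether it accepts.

Answer: REJECT

Trace:
initial (ε-close {0}): {0,1,2,4,6}
'a' @ 1: {1,3,5}  (accept∈set)
'b' @ 2: {}  — no active states
rest 'eaebd' ignored (set empty)
end set {} — state 1 not in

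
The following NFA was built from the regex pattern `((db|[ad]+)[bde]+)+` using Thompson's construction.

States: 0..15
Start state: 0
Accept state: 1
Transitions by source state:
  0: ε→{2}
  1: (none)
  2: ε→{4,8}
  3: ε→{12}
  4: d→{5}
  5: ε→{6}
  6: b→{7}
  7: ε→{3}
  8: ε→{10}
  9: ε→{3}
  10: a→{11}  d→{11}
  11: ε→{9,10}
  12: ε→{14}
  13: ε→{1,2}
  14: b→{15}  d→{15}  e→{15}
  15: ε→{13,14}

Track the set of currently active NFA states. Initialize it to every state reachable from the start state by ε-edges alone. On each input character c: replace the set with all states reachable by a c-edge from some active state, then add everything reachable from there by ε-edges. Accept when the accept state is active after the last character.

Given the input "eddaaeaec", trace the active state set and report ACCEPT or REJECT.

Answer: REJECT

Trace:
S₀ = ε-closure({0}) = {0,2,4,8,10}
'e' @ 1: {}  — state set empty
rest 'ddaaeaec' ignored (set empty)
end set {} — state 1 not in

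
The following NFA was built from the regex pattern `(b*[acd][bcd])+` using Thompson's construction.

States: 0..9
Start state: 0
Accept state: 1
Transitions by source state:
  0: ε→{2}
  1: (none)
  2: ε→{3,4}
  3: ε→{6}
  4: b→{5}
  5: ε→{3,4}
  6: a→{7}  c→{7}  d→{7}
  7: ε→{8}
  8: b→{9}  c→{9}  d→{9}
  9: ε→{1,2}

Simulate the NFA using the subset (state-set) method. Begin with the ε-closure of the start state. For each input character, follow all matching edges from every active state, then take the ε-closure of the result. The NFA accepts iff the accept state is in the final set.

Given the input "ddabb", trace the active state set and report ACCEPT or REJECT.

initial (ε-close {0}): {0,2,3,4,6}
'd' @ 1: {7,8}
'd' @ 2: {1,2,3,4,6,9}  ✓accept
'a' @ 3: {7,8}
'b' @ 4: {1,2,3,4,6,9}  ✓accept
'b' @ 5: {3,4,5,6}
final: {3,4,5,6}; accept 1 not in set

Answer: REJECT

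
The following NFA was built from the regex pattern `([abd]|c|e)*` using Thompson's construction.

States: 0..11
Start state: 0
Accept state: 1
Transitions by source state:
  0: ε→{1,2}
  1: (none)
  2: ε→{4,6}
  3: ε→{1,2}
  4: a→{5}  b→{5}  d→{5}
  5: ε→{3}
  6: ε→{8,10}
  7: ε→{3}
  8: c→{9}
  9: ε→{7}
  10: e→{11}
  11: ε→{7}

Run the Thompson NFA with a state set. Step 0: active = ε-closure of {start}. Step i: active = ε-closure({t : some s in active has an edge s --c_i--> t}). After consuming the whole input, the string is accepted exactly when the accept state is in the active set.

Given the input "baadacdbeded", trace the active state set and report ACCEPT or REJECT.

Answer: ACCEPT

Derivation:
start: ε-closure({0}) = {0,1,2,4,6,8,10}
'b' @ 1: {1,2,3,4,5,6,8,10}  ✓accept
'a' @ 2: {1,2,3,4,5,6,8,10}  ✓accept
'a' @ 3: {1,2,3,4,5,6,8,10}  ✓accept
'd' @ 4: {1,2,3,4,5,6,8,10}  ✓accept
'a' @ 5: {1,2,3,4,5,6,8,10}  ✓accept
'c' @ 6: {1,2,3,4,6,7,8,9,10}  ✓accept
'd' @ 7: {1,2,3,4,5,6,8,10}  ✓accept
'b' @ 8: {1,2,3,4,5,6,8,10}  ✓accept
'e' @ 9: {1,2,3,4,6,7,8,10,11}  ✓accept
'd' @ 10: {1,2,3,4,5,6,8,10}  ✓accept
'e' @ 11: {1,2,3,4,6,7,8,10,11}  ✓accept
'd' @ 12: {1,2,3,4,5,6,8,10}  ✓accept
end set {1,2,3,4,5,6,8,10} — state 1 in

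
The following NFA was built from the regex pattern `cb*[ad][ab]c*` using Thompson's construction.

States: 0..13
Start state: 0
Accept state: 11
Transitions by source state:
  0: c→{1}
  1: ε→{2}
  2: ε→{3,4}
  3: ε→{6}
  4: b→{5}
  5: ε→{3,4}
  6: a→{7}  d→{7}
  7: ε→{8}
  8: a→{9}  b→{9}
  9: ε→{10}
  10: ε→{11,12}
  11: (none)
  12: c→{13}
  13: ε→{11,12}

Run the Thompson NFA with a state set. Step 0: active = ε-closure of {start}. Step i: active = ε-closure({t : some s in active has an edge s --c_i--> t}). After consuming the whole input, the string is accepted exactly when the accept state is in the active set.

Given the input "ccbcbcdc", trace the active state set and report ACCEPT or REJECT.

Answer: REJECT

Steps:
S₀ = ε-closure({0}) = {0}
'c' @ 1: {1,2,3,4,6}
'c' @ 2: {}  — state set empty
rest 'bcbcdc' ignored (set empty)
end set {} — state 11 not in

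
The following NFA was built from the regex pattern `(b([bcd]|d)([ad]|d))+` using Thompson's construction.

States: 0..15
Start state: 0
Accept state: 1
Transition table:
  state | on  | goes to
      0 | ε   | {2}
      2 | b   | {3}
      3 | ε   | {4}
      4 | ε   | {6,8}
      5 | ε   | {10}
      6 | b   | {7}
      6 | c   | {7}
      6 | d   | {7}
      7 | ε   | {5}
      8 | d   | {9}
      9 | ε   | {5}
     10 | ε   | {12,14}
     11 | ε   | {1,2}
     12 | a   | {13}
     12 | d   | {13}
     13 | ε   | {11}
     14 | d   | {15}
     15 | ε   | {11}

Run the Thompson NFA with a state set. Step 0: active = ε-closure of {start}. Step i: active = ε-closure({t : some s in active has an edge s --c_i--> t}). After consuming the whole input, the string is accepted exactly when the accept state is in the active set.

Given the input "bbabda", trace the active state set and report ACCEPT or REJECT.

Answer: ACCEPT

Derivation:
S₀ = ε-closure({0}) = {0,2}
'b' @ 1: {3,4,6,8}
'b' @ 2: {5,7,10,12,14}
'a' @ 3: {1,2,11,13}  [accepting]
'b' @ 4: {3,4,6,8}
'd' @ 5: {5,7,9,10,12,14}
'a' @ 6: {1,2,11,13}  [accepting]
final: {1,2,11,13}; accept 1 in set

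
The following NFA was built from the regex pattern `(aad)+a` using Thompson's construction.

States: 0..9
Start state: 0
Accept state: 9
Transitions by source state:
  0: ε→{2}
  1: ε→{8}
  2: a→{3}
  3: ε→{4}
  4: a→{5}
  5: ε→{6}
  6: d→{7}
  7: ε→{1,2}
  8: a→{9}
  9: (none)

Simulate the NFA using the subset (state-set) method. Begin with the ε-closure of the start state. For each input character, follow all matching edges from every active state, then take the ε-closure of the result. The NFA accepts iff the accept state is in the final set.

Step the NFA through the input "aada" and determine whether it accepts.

start: ε-closure({0}) = {0,2}
'a' @ 1: {3,4}
'a' @ 2: {5,6}
'd' @ 3: {1,2,7,8}
'a' @ 4: {3,4,9}  [accepting]
after full input: {3,4,9}  (accept=9 in)

Answer: ACCEPT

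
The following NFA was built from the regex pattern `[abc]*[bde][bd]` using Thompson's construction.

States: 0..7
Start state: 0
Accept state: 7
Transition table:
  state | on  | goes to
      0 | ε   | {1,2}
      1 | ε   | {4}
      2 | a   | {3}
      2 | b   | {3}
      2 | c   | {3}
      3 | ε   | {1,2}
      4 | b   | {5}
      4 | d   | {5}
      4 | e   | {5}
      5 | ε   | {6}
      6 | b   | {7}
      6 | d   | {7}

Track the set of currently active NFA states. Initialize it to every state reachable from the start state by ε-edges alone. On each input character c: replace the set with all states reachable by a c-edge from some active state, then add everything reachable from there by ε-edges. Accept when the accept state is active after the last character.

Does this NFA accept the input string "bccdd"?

initial (ε-close {0}): {0,1,2,4}
'b' @ 1: {1,2,3,4,5,6}
'c' @ 2: {1,2,3,4}
'c' @ 3: {1,2,3,4}
'd' @ 4: {5,6}
'd' @ 5: {7}  ✓accept
final: {7}; accept 7 in set

Answer: ACCEPT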